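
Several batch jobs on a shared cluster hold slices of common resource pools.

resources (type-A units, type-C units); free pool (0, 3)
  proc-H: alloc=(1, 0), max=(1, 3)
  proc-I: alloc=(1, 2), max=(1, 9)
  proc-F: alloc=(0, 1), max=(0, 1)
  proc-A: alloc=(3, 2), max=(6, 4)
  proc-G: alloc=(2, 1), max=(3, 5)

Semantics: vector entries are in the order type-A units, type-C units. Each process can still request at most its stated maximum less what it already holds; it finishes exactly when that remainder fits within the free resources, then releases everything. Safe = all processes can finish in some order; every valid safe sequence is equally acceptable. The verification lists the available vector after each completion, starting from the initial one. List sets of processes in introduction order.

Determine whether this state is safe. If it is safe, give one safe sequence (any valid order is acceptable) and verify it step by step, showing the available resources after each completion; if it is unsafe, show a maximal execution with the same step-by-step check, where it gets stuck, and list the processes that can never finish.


SAFE — a valid safe sequence is proc-F, proc-H, proc-G, proc-A, proc-I.
Key observation: at proc-G the run first touches a limit — (1, 4) against (1, 4), exact on a resource it actually requests.
Check, step by step:
  pool = (0, 3)
  run proc-F (needs (0, 0), free (0, 3)); after release of (0, 1) the pool is (0, 4)
  run proc-H (needs (0, 3), free (0, 4)); after release of (1, 0) the pool is (1, 4)
  run proc-G (needs (1, 4), free (1, 4)); after release of (2, 1) the pool is (3, 5)
  run proc-A (needs (3, 2), free (3, 5)); after release of (3, 2) the pool is (6, 7)
  run proc-I (needs (0, 7), free (6, 7)); after release of (1, 2) the pool is (7, 9)


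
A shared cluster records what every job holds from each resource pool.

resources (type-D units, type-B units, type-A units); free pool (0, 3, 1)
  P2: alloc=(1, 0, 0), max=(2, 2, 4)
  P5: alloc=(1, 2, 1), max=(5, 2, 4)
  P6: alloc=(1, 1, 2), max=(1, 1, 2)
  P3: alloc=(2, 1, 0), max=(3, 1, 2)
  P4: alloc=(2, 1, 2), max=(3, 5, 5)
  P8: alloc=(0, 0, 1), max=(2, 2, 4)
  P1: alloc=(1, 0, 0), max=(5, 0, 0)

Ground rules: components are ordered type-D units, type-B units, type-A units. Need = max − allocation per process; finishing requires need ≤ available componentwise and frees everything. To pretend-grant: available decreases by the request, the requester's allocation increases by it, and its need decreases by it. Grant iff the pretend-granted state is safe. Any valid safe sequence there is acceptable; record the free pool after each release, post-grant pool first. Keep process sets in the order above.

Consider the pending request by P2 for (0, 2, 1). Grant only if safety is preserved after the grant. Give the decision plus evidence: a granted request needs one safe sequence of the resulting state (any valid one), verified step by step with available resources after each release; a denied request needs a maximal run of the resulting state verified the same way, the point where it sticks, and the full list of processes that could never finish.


DENY — the pretend-granted state is unsafe.
Key observation: after P6, P3 the pool peaks at (3, 3, 2), and each blocked process is short somewhere: P2 on type-A units; P5 on type-D units, type-A units; P4 on type-B units, type-A units; P8 on type-A units; P1 on type-D units.
Pretend the grant happened; the run P6, P3 goes as far as possible. Walking it through:
  pool = (0, 1, 0)
  run P6 (needs (0, 0, 0), free (0, 1, 0)); after release of (1, 1, 2) the pool is (1, 2, 2)
  run P3 (needs (1, 0, 2), free (1, 2, 2)); after release of (2, 1, 0) the pool is (3, 3, 2)
  blocked: P2 wants (1, 0, 3), pool (3, 3, 2) — not enough type-A units
  blocked: P5 wants (4, 0, 3), pool (3, 3, 2) — not enough type-D units and type-A units
  blocked: P4 wants (1, 4, 3), pool (3, 3, 2) — not enough type-B units and type-A units
  blocked: P8 wants (2, 2, 3), pool (3, 3, 2) — not enough type-A units
  blocked: P1 wants (4, 0, 0), pool (3, 3, 2) — not enough type-D units
Processes that could never finish after the grant: P2, P5, P4, P8 and P1.


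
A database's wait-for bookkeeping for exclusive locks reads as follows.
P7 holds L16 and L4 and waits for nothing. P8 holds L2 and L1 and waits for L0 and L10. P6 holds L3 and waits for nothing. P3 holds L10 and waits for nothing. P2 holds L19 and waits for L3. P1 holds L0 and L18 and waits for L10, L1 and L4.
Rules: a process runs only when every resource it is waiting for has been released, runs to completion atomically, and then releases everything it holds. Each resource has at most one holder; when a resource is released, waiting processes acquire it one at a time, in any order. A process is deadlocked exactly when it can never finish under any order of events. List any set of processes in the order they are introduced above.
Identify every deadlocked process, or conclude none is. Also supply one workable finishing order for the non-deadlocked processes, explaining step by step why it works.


Deadlocked set: P8 and P1.
Key observation: the loop P8 -> P1 -> P8 blocks itself forever; no other process is dragged down with it.
One completion order for the rest: P7, P6, P3, P2.
Walking it through:
  run P7 (it waits on nothing); releases L16 and L4
  run P6 (it waits on nothing); releases L3
  run P3 (it waits on nothing); releases L10
  run P2 (all its waits — L3 — are resolved); releases L19


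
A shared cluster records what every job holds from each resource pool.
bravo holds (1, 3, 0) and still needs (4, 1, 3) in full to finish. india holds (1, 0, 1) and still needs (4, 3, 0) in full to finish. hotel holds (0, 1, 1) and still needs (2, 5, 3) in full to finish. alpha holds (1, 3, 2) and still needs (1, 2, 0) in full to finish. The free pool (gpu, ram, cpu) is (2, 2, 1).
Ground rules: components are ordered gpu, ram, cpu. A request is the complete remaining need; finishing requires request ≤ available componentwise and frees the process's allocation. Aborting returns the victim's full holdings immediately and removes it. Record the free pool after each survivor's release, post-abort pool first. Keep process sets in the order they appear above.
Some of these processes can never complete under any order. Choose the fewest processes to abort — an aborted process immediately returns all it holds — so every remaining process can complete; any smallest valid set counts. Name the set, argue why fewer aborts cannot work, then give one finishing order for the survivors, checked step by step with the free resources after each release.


Minimum abort set: india.
Key observation: bravo could never have finished before the abort; with (1, 0, 1) returned by india, it fits at step 2.
Minimality: the empty abort set fails — the state is deadlocked as it stands.
The survivors complete as alpha, bravo, hotel. Step-by-step check (starting from the post-abort pool):
  pool = (3, 2, 2)
  alpha needs (1, 2, 0) <= (3, 2, 2) -> finishes; pool += (1, 3, 2) = (4, 5, 4)
  bravo needs (4, 1, 3) <= (4, 5, 4) -> finishes; pool += (1, 3, 0) = (5, 8, 4)
  hotel needs (2, 5, 3) <= (5, 8, 4) -> finishes; pool += (0, 1, 1) = (5, 9, 5)


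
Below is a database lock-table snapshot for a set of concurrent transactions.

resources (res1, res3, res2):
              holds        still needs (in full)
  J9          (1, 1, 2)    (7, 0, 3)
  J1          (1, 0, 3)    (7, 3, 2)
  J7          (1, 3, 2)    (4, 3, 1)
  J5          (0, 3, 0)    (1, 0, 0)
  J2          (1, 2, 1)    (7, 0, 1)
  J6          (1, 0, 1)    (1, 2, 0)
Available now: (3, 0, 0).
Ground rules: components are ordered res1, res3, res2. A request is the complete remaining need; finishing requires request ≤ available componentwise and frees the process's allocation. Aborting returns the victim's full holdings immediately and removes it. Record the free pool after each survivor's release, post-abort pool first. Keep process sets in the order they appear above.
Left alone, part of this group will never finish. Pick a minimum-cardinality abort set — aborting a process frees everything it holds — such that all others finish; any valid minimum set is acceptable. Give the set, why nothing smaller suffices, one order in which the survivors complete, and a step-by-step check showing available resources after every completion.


Minimum abort set: J9 and J2.
Key observation: before aborting J9 and J2, J1 was permanently blocked — no order could ever run it; afterwards it completes at step 4.
Minimality, checking each single-abort alternative: J9 alone leaves J1 blocked (short on res1); J1 alone leaves J9 blocked (short on res1); J7 alone leaves J9 blocked (short on res1); J5 alone leaves J9 blocked (short on res1); J2 alone leaves J9 blocked (short on res1); J6 alone leaves J9 blocked (short on res1).
One survivor order: J7, J6, J5, J1. Walking it through (post-abort pool first):
  pool = (5, 3, 3)
  J7 needs (4, 3, 1) <= (5, 3, 3) -> finishes; pool += (1, 3, 2) = (6, 6, 5)
  J6 needs (1, 2, 0) <= (6, 6, 5) -> finishes; pool += (1, 0, 1) = (7, 6, 6)
  J5 needs (1, 0, 0) <= (7, 6, 6) -> finishes; pool += (0, 3, 0) = (7, 9, 6)
  J1 needs (7, 3, 2) <= (7, 9, 6) -> finishes; pool += (1, 0, 3) = (8, 9, 9)


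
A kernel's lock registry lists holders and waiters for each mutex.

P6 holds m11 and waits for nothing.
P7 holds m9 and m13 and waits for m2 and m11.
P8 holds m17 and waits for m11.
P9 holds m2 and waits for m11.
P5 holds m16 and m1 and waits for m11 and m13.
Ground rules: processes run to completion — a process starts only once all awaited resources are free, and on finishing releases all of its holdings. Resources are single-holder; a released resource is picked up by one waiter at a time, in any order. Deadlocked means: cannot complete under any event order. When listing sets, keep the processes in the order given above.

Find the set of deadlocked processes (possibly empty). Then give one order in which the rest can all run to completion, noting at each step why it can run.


Nothing here is deadlocked.
Key observation: the wait graph is acyclic; completion cascades from the unblocked processes through everyone else.
A valid finishing order for the others: P6, P9, P7, P8, P5.
Walking it through:
  P6 waits on nothing -> runs at once and releases m11
  P9 waits on m11 — all released -> runs and releases m2
  P7 waits on m2 and m11 — all released -> runs and releases m9 and m13
  P8 waits on m11 — all released -> runs and releases m17
  P5 waits on m11 and m13 — all released -> runs and releases m16 and m1


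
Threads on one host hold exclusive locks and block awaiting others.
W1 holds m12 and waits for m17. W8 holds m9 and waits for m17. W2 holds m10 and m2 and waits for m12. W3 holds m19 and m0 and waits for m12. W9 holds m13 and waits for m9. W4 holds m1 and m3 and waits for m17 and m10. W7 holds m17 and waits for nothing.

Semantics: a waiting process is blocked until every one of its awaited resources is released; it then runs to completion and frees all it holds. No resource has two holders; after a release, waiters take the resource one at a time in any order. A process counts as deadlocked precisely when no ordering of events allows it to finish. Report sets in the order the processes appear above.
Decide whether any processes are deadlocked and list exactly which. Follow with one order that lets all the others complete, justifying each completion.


No process is deadlocked.
Key observation: every chain of waits terminates; starting from the processes that wait on nothing, all the rest unlock in turn.
A valid finishing order for the others: W7, W1, W8, W2, W9, W4, W3.
Walking it through:
  W7 waits on nothing -> runs at once and releases m17
  W1 waits on m17 — all released -> runs and releases m12
  W8 waits on m17 — all released -> runs and releases m9
  W2 waits on m12 — all released -> runs and releases m10 and m2
  W9 waits on m9 — all released -> runs and releases m13
  W4 waits on m17 and m10 — all released -> runs and releases m1 and m3
  W3 waits on m12 — all released -> runs and releases m19 and m0


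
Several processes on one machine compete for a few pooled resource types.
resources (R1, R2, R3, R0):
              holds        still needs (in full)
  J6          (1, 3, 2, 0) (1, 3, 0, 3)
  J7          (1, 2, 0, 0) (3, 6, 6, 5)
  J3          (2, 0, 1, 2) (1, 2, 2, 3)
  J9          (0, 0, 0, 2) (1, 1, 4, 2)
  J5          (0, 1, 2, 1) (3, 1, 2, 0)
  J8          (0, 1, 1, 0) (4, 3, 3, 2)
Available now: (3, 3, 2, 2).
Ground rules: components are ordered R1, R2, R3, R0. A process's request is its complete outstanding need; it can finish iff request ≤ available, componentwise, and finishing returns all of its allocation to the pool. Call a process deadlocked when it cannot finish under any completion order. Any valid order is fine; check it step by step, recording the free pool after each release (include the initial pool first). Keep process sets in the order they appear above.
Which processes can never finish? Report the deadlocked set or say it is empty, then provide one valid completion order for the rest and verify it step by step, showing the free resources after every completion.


Nothing here is deadlocked.
Key observation: starting with J5, each completion frees enough for the next — no one is permanently blocked.
One completion order for the rest: J5, J3, J6, J7, J9, J8. Step-by-step check:
  pool = (3, 3, 2, 2)
  J5 needs (3, 1, 2, 0) <= (3, 3, 2, 2) -> finishes; pool += (0, 1, 2, 1) = (3, 4, 4, 3)
  J3 needs (1, 2, 2, 3) <= (3, 4, 4, 3) -> finishes; pool += (2, 0, 1, 2) = (5, 4, 5, 5)
  J6 needs (1, 3, 0, 3) <= (5, 4, 5, 5) -> finishes; pool += (1, 3, 2, 0) = (6, 7, 7, 5)
  J7 needs (3, 6, 6, 5) <= (6, 7, 7, 5) -> finishes; pool += (1, 2, 0, 0) = (7, 9, 7, 5)
  J9 needs (1, 1, 4, 2) <= (7, 9, 7, 5) -> finishes; pool += (0, 0, 0, 2) = (7, 9, 7, 7)
  J8 needs (4, 3, 3, 2) <= (7, 9, 7, 7) -> finishes; pool += (0, 1, 1, 0) = (7, 10, 8, 7)


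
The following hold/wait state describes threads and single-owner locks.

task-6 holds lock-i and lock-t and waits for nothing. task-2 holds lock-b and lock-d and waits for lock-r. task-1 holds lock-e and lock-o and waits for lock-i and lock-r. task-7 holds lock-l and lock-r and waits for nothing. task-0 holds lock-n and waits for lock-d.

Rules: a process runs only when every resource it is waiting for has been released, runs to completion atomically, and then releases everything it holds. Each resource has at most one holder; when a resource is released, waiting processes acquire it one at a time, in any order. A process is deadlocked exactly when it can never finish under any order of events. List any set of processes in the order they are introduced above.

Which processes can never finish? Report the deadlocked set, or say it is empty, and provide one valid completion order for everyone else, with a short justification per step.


Nothing here is deadlocked.
Key observation: the waits form no ring: some process can always run, and its releases unblock the others one by one.
One completion order for the rest: task-6, task-7, task-2, task-0, task-1.
Verifying each step:
  task-6: no waits; runs immediately, freeing lock-i and lock-t
  task-7: no waits; runs immediately, freeing lock-l and lock-r
  task-2: everything it awaited (lock-r) is free; runs, freeing lock-b and lock-d
  task-0: everything it awaited (lock-d) is free; runs, freeing lock-n
  task-1: everything it awaited (lock-i and lock-r) is free; runs, freeing lock-e and lock-o


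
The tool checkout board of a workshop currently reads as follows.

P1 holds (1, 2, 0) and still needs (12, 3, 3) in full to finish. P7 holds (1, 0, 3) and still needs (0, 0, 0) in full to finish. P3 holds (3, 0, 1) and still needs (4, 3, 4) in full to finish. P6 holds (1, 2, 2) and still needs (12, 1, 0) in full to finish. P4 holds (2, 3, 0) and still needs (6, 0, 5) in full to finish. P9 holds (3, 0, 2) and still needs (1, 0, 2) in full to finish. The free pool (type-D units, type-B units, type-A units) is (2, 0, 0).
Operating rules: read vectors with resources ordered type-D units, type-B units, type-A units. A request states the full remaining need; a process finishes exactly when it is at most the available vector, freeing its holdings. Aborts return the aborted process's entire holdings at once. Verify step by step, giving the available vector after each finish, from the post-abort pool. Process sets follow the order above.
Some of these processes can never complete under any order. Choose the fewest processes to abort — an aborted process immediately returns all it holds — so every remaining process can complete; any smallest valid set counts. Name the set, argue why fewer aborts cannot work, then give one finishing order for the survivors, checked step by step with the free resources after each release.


Minimum abort set: P6.
Key observation: the deadlocked P1 becomes finishable only because P6 released (1, 2, 2); it completes at step 5 below.
Minimality: the empty abort set fails — the state is deadlocked as it stands.
One survivor order: P9, P7, P4, P3, P1. Check, step by step (post-abort pool first):
  pool = (3, 2, 2)
  P9: need (1, 0, 2) fits (3, 2, 2); releases (3, 0, 2), pool now (6, 2, 4)
  P7: need (0, 0, 0) fits (6, 2, 4); releases (1, 0, 3), pool now (7, 2, 7)
  P4: need (6, 0, 5) fits (7, 2, 7); releases (2, 3, 0), pool now (9, 5, 7)
  P3: need (4, 3, 4) fits (9, 5, 7); releases (3, 0, 1), pool now (12, 5, 8)
  P1: need (12, 3, 3) fits (12, 5, 8); releases (1, 2, 0), pool now (13, 7, 8)


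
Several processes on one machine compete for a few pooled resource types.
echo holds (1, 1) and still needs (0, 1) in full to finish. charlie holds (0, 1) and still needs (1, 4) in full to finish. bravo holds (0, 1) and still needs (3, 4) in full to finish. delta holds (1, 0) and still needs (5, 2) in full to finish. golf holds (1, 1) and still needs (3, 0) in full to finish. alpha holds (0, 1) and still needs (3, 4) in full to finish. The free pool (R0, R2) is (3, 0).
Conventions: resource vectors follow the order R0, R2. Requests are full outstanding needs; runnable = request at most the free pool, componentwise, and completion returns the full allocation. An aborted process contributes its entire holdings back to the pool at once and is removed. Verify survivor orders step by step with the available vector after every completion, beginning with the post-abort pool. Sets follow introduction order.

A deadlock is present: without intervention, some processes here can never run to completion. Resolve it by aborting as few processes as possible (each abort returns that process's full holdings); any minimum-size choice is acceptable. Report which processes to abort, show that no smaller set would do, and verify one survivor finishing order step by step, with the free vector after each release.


Minimum abort set: bravo and alpha.
Key observation: charlie was stuck for good until bravo and alpha gave back (0, 2); in the order shown it finishes at step 3.
No one abort is enough; case by case: echo alone leaves charlie blocked (short on R2); charlie alone leaves bravo blocked (short on R2); bravo alone leaves charlie blocked (short on R2); delta alone leaves charlie blocked (short on R2); golf alone leaves charlie blocked (short on R2); alpha alone leaves charlie blocked (short on R2).
One survivor order: golf, echo, charlie, delta. Step-by-step check (post-abort pool first):
  pool = (3, 2)
  run golf (needs (3, 0), free (3, 2)); after release of (1, 1) the pool is (4, 3)
  run echo (needs (0, 1), free (4, 3)); after release of (1, 1) the pool is (5, 4)
  run charlie (needs (1, 4), free (5, 4)); after release of (0, 1) the pool is (5, 5)
  run delta (needs (5, 2), free (5, 5)); after release of (1, 0) the pool is (6, 5)


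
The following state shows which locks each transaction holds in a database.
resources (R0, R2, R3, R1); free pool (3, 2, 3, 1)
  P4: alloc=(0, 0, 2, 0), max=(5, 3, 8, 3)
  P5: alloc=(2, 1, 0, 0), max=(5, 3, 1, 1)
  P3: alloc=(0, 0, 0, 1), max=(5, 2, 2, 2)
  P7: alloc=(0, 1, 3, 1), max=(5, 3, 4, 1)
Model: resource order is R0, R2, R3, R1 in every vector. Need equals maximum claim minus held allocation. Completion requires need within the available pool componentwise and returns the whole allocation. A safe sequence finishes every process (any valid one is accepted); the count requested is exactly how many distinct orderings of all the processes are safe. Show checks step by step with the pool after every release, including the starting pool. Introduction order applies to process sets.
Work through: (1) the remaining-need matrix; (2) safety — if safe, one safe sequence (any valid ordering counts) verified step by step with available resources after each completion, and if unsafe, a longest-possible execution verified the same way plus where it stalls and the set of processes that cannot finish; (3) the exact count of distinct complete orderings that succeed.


(1) Outstanding need per process (order R0, R2, R3, R1):
  P4: (5, 3, 6, 3)
  P5: (3, 2, 1, 1)
  P3: (5, 2, 2, 1)
  P7: (5, 2, 1, 0)
(2) The state is SAFE; one workable sequence: P5, P3, P7, P4.
Key observation: P5 marks the first exact bind of the order: its need (3, 2, 1, 1) fits the free (3, 2, 3, 1) with zero slack on a requested resource.
Walking it through:
  pool = (3, 2, 3, 1)
  P5 needs (3, 2, 1, 1) <= (3, 2, 3, 1) -> finishes; pool += (2, 1, 0, 0) = (5, 3, 3, 1)
  P3 needs (5, 2, 2, 1) <= (5, 3, 3, 1) -> finishes; pool += (0, 0, 0, 1) = (5, 3, 3, 2)
  P7 needs (5, 2, 1, 0) <= (5, 3, 3, 2) -> finishes; pool += (0, 1, 3, 1) = (5, 4, 6, 3)
  P4 needs (5, 3, 6, 3) <= (5, 4, 6, 3) -> finishes; pool += (0, 0, 2, 0) = (5, 4, 8, 3)
(3) The exact count: 2 of the possible complete orderings are safe sequences.


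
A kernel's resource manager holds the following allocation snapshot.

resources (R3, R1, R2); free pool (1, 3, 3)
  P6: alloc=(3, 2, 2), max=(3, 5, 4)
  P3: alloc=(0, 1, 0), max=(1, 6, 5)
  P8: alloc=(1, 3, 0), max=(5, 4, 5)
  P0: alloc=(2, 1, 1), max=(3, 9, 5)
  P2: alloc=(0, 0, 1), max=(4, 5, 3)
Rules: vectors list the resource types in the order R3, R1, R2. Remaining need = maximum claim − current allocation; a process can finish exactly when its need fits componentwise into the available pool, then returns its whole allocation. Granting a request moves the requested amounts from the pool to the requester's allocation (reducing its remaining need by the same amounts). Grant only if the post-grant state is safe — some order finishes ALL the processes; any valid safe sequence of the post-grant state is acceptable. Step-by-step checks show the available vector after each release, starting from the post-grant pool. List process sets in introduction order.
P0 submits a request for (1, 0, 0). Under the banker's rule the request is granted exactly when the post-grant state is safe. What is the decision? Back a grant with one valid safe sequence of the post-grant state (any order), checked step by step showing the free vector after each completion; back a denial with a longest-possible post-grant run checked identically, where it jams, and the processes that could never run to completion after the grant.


DENY: after the grant no complete ordering would exist.
Key observation: after P6, P3 the pool peaks at (3, 6, 5), and each blocked process is short somewhere: P8 on R3; P0 on R1; P2 on R3.
On the post-grant state, P6, P3 is a maximal run — nothing extends it. Step-by-step check:
  pool = (0, 3, 3)
  P6 needs (0, 3, 2) <= (0, 3, 3) -> finishes; pool += (3, 2, 2) = (3, 5, 5)
  P3 needs (1, 5, 5) <= (3, 5, 5) -> finishes; pool += (0, 1, 0) = (3, 6, 5)
  P8 still needs (4, 1, 5) but only (3, 6, 5) is free — short on R3
  P0 still needs (0, 8, 4) but only (3, 6, 5) is free — short on R1
  P2 still needs (4, 5, 2) but only (3, 6, 5) is free — short on R3
Post-grant, the permanently blocked set is P8, P0 and P2.


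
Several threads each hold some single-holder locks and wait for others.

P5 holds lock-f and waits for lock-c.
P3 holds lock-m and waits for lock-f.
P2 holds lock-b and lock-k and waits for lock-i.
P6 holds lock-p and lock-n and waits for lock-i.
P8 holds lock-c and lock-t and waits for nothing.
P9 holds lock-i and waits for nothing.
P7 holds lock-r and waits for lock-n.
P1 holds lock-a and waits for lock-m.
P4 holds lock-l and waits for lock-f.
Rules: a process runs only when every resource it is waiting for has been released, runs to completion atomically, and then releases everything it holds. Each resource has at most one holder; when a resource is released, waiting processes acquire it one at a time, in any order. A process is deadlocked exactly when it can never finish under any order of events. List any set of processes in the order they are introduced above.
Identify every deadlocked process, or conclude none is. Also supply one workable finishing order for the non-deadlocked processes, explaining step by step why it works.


No process is deadlocked.
Key observation: although several processes wait, no cycle exists — each chain bottoms out at a free runner.
One completion order for the rest: P9, P8, P5, P2, P3, P4, P1, P6, P7.
Step-by-step check:
  P9: no waits; runs immediately, freeing lock-i
  P8: no waits; runs immediately, freeing lock-c and lock-t
  run P5 (all its waits — lock-c — are resolved); releases lock-f
  run P2 (all its waits — lock-i — are resolved); releases lock-b and lock-k
  run P3 (all its waits — lock-f — are resolved); releases lock-m
  run P4 (all its waits — lock-f — are resolved); releases lock-l
  run P1 (all its waits — lock-m — are resolved); releases lock-a
  run P6 (all its waits — lock-i — are resolved); releases lock-p and lock-n
  run P7 (all its waits — lock-n — are resolved); releases lock-r


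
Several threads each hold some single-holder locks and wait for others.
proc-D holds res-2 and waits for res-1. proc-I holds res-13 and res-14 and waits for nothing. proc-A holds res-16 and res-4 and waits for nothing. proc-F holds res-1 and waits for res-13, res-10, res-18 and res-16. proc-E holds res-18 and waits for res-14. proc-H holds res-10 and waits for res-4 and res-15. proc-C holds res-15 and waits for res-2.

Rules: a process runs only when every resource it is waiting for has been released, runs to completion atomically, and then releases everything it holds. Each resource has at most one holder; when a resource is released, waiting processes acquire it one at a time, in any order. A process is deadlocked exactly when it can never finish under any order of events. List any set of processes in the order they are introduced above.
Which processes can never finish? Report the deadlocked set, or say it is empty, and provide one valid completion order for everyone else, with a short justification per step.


Deadlocked set: proc-D, proc-F, proc-H and proc-C.
Key observation: the cycle proc-D -> proc-F -> proc-H -> proc-C -> proc-D can never break — each member waits on the next; no other process is dragged down with it.
One completion order for the rest: proc-A, proc-I, proc-E.
Step-by-step check:
  proc-A: no waits; runs immediately, freeing res-16 and res-4
  proc-I: no waits; runs immediately, freeing res-13 and res-14
  run proc-E (all its waits — res-14 — are resolved); releases res-18


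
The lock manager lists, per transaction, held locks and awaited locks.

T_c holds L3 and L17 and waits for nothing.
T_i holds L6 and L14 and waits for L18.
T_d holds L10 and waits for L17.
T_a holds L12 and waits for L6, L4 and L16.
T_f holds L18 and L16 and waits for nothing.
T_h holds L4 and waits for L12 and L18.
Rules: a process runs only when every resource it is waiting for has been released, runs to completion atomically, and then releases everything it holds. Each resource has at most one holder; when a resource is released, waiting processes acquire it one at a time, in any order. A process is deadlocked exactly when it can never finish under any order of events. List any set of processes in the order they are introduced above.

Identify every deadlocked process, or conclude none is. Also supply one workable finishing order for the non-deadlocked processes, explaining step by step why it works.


The deadlocked set is T_a and T_h.
Key observation: nobody on the ring T_a -> T_h -> T_a can start until another member finishes, which never happens; no other process is dragged down with it.
A valid finishing order for the others: T_c, T_f, T_d, T_i.
Step-by-step check:
  run T_c (it waits on nothing); releases L3 and L17
  run T_f (it waits on nothing); releases L18 and L16
  run T_d (all its waits — L17 — are resolved); releases L10
  run T_i (all its waits — L18 — are resolved); releases L6 and L14


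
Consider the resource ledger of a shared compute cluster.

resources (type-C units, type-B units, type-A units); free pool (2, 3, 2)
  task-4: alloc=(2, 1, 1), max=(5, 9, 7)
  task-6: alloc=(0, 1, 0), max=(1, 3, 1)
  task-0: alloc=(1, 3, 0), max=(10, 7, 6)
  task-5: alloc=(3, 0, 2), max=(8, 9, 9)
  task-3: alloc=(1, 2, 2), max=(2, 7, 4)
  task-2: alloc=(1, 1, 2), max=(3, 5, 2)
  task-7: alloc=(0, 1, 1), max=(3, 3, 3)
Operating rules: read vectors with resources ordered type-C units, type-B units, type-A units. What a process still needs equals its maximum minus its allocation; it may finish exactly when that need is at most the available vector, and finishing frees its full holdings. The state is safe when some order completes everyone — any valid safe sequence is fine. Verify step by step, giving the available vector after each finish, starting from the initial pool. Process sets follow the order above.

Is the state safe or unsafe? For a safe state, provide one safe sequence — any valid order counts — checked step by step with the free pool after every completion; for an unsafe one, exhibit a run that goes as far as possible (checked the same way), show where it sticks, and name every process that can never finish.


The state is SAFE; one workable sequence: task-6, task-2, task-7, task-3, task-4, task-5, task-0.
Key observation: reading the order forward, task-2 is the first process whose need (2, 4, 0) meets the free pool (2, 4, 2) exactly on a resource it requests.
Check, step by step:
  pool = (2, 3, 2)
  task-6: need (1, 2, 1) fits (2, 3, 2); releases (0, 1, 0), pool now (2, 4, 2)
  task-2: need (2, 4, 0) fits (2, 4, 2); releases (1, 1, 2), pool now (3, 5, 4)
  task-7: need (3, 2, 2) fits (3, 5, 4); releases (0, 1, 1), pool now (3, 6, 5)
  task-3: need (1, 5, 2) fits (3, 6, 5); releases (1, 2, 2), pool now (4, 8, 7)
  task-4: need (3, 8, 6) fits (4, 8, 7); releases (2, 1, 1), pool now (6, 9, 8)
  task-5: need (5, 9, 7) fits (6, 9, 8); releases (3, 0, 2), pool now (9, 9, 10)
  task-0: need (9, 4, 6) fits (9, 9, 10); releases (1, 3, 0), pool now (10, 12, 10)


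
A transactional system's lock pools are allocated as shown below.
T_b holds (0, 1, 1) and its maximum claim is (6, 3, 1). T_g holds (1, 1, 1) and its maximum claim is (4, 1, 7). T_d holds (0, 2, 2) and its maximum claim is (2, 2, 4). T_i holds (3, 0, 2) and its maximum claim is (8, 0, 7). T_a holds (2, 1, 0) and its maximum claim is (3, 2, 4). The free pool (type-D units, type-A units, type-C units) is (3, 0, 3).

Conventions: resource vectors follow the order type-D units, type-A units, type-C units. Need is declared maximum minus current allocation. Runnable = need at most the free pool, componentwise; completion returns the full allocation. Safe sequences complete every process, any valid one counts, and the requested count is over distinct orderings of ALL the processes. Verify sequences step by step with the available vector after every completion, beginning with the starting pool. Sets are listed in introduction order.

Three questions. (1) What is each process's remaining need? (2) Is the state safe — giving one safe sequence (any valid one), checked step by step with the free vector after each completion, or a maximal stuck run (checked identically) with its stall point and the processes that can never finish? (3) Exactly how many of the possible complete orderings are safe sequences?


(1) Need matrix, components ordered type-D units, type-A units, type-C units:
  T_b: (6, 2, 0)
  T_g: (3, 0, 6)
  T_d: (2, 0, 2)
  T_i: (5, 0, 5)
  T_a: (1, 1, 4)
(2) SAFE — a valid safe sequence is T_d, T_a, T_i, T_g, T_b.
Key observation: the order's first zero-slack moment is T_i ((5, 0, 5) needed, (5, 3, 5) free — a requested resource with nothing to spare).
Verifying each step:
  pool = (3, 0, 3)
  T_d needs (2, 0, 2) <= (3, 0, 3) -> finishes; pool += (0, 2, 2) = (3, 2, 5)
  T_a needs (1, 1, 4) <= (3, 2, 5) -> finishes; pool += (2, 1, 0) = (5, 3, 5)
  T_i needs (5, 0, 5) <= (5, 3, 5) -> finishes; pool += (3, 0, 2) = (8, 3, 7)
  T_g needs (3, 0, 6) <= (8, 3, 7) -> finishes; pool += (1, 1, 1) = (9, 4, 8)
  T_b needs (6, 2, 0) <= (9, 4, 8) -> finishes; pool += (0, 1, 1) = (9, 5, 9)
(3) The exact count: 2 of the possible complete orderings are safe sequences.


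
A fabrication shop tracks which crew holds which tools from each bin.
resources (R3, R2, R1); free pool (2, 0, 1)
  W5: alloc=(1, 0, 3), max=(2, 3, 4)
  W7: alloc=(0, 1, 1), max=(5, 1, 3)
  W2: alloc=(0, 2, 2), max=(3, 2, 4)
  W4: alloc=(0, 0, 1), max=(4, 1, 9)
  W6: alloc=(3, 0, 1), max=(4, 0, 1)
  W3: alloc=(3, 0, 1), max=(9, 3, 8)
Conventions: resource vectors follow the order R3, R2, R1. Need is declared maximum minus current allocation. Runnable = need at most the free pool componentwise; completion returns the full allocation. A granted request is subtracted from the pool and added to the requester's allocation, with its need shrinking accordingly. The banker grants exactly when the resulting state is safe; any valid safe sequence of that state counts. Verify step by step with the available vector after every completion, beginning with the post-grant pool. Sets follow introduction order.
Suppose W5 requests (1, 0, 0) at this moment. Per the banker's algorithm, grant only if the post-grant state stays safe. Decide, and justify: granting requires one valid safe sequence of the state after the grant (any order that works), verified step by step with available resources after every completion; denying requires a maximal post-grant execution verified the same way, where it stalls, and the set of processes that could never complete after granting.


DENY: after the grant no complete ordering would exist.
Key observation: after W6, W2 the pool peaks at (4, 2, 4), and each blocked process is short somewhere: W5 on R2; W7 on R3; W4 on R1; W3 on R3, R2, R1.
After a pretend grant, a maximal execution: W6, W2 — then nothing else fits. Check, step by step:
  pool = (1, 0, 1)
  W6 needs (1, 0, 0) <= (1, 0, 1) -> finishes; pool += (3, 0, 1) = (4, 0, 2)
  W2 needs (3, 0, 2) <= (4, 0, 2) -> finishes; pool += (0, 2, 2) = (4, 2, 4)
  blocked: W5 wants (0, 3, 1), pool (4, 2, 4) — not enough R2
  blocked: W7 wants (5, 0, 2), pool (4, 2, 4) — not enough R3
  blocked: W4 wants (4, 1, 8), pool (4, 2, 4) — not enough R1
  blocked: W3 wants (6, 3, 7), pool (4, 2, 4) — not enough R3, R2 and R1
Processes that could never finish after the grant: W5, W7, W4 and W3.


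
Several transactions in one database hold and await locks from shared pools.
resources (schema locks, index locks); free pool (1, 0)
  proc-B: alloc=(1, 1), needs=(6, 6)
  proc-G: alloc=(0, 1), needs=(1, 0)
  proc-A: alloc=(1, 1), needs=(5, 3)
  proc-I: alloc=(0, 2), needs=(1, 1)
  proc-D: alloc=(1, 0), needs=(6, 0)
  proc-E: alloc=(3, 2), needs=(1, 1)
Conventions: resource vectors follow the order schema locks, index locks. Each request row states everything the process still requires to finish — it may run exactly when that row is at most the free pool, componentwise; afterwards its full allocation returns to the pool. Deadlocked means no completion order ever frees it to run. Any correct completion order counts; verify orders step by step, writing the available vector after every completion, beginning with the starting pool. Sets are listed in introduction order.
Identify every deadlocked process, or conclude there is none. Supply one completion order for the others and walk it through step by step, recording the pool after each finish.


Deadlocked set: proc-B, proc-A and proc-D.
Key observation: no order helps: past proc-G, proc-I, proc-E, the free pool tops out at (4, 5), below what each blocked process needs in schema locks.
A valid finishing order for the others: proc-G, proc-I, proc-E. Walking it through:
  pool = (1, 0)
  proc-G: need (1, 0) fits (1, 0); releases (0, 1), pool now (1, 1)
  proc-I: need (1, 1) fits (1, 1); releases (0, 2), pool now (1, 3)
  proc-E: need (1, 1) fits (1, 3); releases (3, 2), pool now (4, 5)
The stuck group stays short no matter what:
  blocked: proc-B wants (6, 6), pool (4, 5) — not enough schema locks and index locks
  blocked: proc-A wants (5, 3), pool (4, 5) — not enough schema locks
  blocked: proc-D wants (6, 0), pool (4, 5) — not enough schema locks


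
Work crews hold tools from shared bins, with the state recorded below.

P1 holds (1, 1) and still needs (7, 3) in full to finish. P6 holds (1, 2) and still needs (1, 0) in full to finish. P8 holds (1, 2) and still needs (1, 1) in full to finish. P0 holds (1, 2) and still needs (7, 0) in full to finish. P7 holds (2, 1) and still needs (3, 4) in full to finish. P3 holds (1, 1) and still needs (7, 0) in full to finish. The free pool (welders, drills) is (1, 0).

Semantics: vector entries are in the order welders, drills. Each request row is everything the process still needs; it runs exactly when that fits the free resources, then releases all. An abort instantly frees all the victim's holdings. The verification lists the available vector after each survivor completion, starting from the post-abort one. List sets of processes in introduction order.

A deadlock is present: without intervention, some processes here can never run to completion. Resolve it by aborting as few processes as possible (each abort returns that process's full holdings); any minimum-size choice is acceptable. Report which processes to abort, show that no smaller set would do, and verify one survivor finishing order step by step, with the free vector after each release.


Minimum abort set: P0 and P3.
Key observation: the returned (2, 3) from P0 and P3 is what brings P1 — unrunnable before, under any order — into play at step 4.
Why nothing smaller works — every single abort fails: P1 alone leaves P0 blocked (short on welders); P6 alone leaves P1 blocked (short on welders); P8 alone leaves P1 blocked (short on welders); P0 alone leaves P1 blocked (short on welders); P7 alone leaves P1 blocked (short on welders); P3 alone leaves P1 blocked (short on welders).
Survivors finish in the order: P8, P6, P7, P1. Verifying each step (pool after the aborts first):
  pool = (3, 3)
  P8: need (1, 1) fits (3, 3); releases (1, 2), pool now (4, 5)
  P6: need (1, 0) fits (4, 5); releases (1, 2), pool now (5, 7)
  P7: need (3, 4) fits (5, 7); releases (2, 1), pool now (7, 8)
  P1: need (7, 3) fits (7, 8); releases (1, 1), pool now (8, 9)


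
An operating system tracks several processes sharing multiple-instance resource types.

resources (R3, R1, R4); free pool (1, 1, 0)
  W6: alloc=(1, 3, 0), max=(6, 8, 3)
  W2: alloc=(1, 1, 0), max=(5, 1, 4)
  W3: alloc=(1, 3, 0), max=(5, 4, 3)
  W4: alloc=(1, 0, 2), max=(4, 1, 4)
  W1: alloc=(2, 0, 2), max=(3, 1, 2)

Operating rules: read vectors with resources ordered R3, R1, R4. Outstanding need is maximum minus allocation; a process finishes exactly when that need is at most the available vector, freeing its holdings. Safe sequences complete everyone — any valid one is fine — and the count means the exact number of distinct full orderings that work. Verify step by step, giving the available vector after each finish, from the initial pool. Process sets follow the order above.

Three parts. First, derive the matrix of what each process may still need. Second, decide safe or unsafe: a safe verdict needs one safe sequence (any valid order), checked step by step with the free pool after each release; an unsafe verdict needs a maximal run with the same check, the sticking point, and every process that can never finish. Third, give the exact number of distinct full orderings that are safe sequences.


(1) Outstanding need per process (order R3, R1, R4):
  W6: (5, 5, 3)
  W2: (4, 0, 4)
  W3: (4, 1, 3)
  W4: (3, 1, 2)
  W1: (1, 1, 0)
(2) SAFE — a valid safe sequence is W1, W4, W3, W2, W6.
Key observation: the first exact fit in this order is W1 — it needs (1, 1, 0) with (1, 1, 0) free, meeting a requested resource to the last unit.
Verifying each step:
  pool = (1, 1, 0)
  run W1 (needs (1, 1, 0), free (1, 1, 0)); after release of (2, 0, 2) the pool is (3, 1, 2)
  run W4 (needs (3, 1, 2), free (3, 1, 2)); after release of (1, 0, 2) the pool is (4, 1, 4)
  run W3 (needs (4, 1, 3), free (4, 1, 4)); after release of (1, 3, 0) the pool is (5, 4, 4)
  run W2 (needs (4, 0, 4), free (5, 4, 4)); after release of (1, 1, 0) the pool is (6, 5, 4)
  run W6 (needs (5, 5, 3), free (6, 5, 4)); after release of (1, 3, 0) the pool is (7, 8, 4)
(3) Exactly 2 of the possible complete orderings are safe sequences.
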